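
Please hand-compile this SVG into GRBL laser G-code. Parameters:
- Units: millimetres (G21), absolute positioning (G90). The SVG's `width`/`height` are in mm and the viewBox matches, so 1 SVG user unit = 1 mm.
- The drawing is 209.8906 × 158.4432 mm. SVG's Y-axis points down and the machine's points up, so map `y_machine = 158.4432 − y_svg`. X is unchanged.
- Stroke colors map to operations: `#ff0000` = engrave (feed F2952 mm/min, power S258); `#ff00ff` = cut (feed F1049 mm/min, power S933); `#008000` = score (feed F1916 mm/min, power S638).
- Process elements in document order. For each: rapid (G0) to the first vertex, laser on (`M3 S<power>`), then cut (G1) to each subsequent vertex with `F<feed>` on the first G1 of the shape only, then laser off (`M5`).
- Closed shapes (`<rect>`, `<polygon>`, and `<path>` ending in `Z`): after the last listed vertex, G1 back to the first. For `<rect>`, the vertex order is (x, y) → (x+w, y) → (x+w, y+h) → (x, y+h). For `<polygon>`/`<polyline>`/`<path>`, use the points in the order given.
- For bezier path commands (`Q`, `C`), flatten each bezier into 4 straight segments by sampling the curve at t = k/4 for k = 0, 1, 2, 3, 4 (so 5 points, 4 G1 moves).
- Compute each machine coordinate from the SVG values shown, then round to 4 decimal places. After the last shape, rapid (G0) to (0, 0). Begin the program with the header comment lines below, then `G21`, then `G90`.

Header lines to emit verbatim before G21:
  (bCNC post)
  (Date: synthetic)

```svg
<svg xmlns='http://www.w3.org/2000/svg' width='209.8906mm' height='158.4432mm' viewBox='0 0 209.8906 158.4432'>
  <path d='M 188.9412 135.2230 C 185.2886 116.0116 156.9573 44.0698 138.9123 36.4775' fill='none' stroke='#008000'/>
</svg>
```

1 u = 1 mm; y_m = 158.4432 − y.

[1] `<path>` cubic bezier, #008000→score S638 F1916: (188.9412,23.2202) → (182.1208,45.6863) → (169.3239,76.9501) → (153.8284,106.0353) → (138.9123,121.9657)

(bCNC post)
(Date: synthetic)
G21
G90
G0 X188.9412 Y23.2202
M3 S638
G1 X182.1208 Y45.6863 F1916
G1 X169.3239 Y76.9501
G1 X153.8284 Y106.0353
G1 X138.9123 Y121.9657
M5
G0 X0.0000 Y0.0000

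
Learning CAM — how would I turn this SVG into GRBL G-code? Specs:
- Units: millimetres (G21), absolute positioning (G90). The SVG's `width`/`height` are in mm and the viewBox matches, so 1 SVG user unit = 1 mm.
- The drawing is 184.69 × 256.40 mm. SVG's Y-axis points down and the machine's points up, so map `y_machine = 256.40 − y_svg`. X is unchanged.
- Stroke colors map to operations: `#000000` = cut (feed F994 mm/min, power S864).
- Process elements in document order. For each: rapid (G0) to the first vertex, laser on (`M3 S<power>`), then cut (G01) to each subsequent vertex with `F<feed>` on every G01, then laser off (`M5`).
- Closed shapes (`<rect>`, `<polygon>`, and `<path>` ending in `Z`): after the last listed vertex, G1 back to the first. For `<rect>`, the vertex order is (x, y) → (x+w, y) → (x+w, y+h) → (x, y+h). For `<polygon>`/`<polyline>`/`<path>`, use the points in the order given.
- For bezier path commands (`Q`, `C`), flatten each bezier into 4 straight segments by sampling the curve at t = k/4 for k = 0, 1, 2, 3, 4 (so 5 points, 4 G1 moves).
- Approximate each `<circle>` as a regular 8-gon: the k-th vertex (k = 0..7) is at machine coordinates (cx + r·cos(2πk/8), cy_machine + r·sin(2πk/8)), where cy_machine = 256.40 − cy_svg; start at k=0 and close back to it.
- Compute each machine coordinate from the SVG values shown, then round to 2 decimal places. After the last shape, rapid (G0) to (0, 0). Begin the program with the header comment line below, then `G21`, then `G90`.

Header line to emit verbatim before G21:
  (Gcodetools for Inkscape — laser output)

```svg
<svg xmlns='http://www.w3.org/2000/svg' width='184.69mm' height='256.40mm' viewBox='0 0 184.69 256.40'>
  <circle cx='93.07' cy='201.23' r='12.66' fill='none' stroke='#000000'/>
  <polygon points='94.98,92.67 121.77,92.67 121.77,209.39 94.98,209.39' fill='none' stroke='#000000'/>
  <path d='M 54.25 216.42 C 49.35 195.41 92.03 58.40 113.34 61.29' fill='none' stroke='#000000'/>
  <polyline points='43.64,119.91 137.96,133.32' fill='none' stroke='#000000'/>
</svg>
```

(Gcodetools for Inkscape — laser output)
G21
G90
G0 X105.73 Y55.17
M3 S864
G01 X102.02 Y64.12 F994
G01 X93.07 Y67.83 F994
G01 X84.12 Y64.12 F994
G01 X80.41 Y55.17 F994
G01 X84.12 Y46.22 F994
G01 X93.07 Y42.51 F994
G01 X102.02 Y46.22 F994
G01 X105.73 Y55.17 F994
M5
G0 X94.98 Y163.73
M3 S864
G01 X121.77 Y163.73 F994
G01 X121.77 Y47.01 F994
G01 X94.98 Y47.01 F994
G01 X94.98 Y163.73 F994
M5
G0 X54.25 Y39.98
M3 S864
G01 X58.42 Y73.49 F994
G01 X73.97 Y126.51 F994
G01 X94.43 Y175.04 F994
G01 X113.34 Y195.11 F994
M5
G0 X43.64 Y136.49
M3 S864
G01 X137.96 Y123.08 F994
M5
G0 X0.00 Y0.00

Since the viewBox matches the mm dimensions, user units are millimetres directly. The only transform is the Y-flip y_m = 256.40 − y_svg.

Shape 1 is a circle drawn with `<circle>`. Its stroke #000000 means cut at S864, F994. After flipping Y the toolpath is (105.73,55.17) → (102.02,64.12) → (93.07,67.83) → (84.12,64.12) → (80.41,55.17) → (84.12,46.22) → (93.07,42.51) → (102.02,46.22) → (105.73,55.17), returning to the start.

Shape 2 is a rectangle drawn with `<polygon>`. Its stroke #000000 means cut at S864, F994. After flipping Y the toolpath is (94.98,163.73) → (121.77,163.73) → (121.77,47.01) → (94.98,47.01) → (94.98,163.73), returning to the start.

Shape 3 is a cubic bezier drawn with `<path>`. Its stroke #000000 means cut at S864, F994. After flipping Y the toolpath is (54.25,39.98) → (58.42,73.49) → (73.97,126.51) → (94.43,175.04) → (113.34,195.11).

Shape 4 is a line segment drawn with `<polyline>`. Its stroke #000000 means cut at S864, F994. After flipping Y the toolpath is (43.64,136.49) → (137.96,123.08).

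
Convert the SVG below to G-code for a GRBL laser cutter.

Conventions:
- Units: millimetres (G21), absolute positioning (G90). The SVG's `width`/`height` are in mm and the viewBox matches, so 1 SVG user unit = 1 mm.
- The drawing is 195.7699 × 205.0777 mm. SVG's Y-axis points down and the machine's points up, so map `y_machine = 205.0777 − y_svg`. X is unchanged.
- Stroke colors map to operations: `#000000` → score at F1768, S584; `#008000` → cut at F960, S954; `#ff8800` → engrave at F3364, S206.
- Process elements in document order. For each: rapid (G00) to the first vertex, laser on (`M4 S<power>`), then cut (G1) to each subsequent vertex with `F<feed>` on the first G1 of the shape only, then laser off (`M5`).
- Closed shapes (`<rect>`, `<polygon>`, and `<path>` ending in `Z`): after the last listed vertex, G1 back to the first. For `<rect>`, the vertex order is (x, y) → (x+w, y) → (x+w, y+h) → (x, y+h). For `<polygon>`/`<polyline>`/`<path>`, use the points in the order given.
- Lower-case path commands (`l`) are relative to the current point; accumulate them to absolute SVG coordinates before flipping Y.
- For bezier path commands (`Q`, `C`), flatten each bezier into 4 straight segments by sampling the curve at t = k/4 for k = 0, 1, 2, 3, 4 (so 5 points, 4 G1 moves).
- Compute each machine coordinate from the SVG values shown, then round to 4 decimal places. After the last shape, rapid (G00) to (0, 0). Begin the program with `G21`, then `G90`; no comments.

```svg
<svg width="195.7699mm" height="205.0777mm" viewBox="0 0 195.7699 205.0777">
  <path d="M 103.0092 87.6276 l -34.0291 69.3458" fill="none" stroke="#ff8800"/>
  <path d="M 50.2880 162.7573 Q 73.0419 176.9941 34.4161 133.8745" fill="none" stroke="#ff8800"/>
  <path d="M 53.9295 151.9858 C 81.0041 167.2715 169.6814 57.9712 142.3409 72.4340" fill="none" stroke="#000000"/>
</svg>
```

viewBox `0 0 195.7699 205.0777` with mm width/height → 1 unit = 1 mm. Flip: y_m = 205.0777 − y_svg.

**Shape 1** — `<path>` line segment, stroke `#ff8800` → engrave (S206, F3364). Machine vertices: (103.0092,117.4501) → (68.9801,48.1043). Open path.

**Shape 2** — `<path>` quadratic bezier, stroke `#ff8800` → engrave (S206, F3364). Control points (SVG): P0=(50.2880,162.7573), P1=(73.0419,176.9941), P2=(34.4161,133.8745); sampled at t=k/4. Machine vertices: (50.2880,42.3204) → (57.8287,38.7868) → (57.6970,42.4227) → (49.8928,53.2282) → (34.4161,71.2032). Open path.

**Shape 3** — `<path>` cubic bezier, stroke `#000000` → score (S584, F1768). Control points (SVG): P0=(53.9295,151.9858), P1=(81.0041,167.2715), P2=(169.6814,57.9712), P3=(142.3409,72.4340); sampled at t=k/4. Machine vertices: (53.9295,53.0919) → (83.0106,61.1070) → (118.5409,92.5592) → (143.8683,124.1657) → (142.3409,132.6437). Open path.

G21
G90
G00 X103.0092 Y117.4501
M4 S206
G1 X68.9801 Y48.1043 F3364
M5
G00 X50.2880 Y42.3204
M4 S206
G1 X57.8287 Y38.7868 F3364
G1 X57.6970 Y42.4227
G1 X49.8928 Y53.2282
G1 X34.4161 Y71.2032
M5
G00 X53.9295 Y53.0919
M4 S584
G1 X83.0106 Y61.1070 F1768
G1 X118.5409 Y92.5592
G1 X143.8683 Y124.1657
G1 X142.3409 Y132.6437
M5
G00 X0.0000 Y0.0000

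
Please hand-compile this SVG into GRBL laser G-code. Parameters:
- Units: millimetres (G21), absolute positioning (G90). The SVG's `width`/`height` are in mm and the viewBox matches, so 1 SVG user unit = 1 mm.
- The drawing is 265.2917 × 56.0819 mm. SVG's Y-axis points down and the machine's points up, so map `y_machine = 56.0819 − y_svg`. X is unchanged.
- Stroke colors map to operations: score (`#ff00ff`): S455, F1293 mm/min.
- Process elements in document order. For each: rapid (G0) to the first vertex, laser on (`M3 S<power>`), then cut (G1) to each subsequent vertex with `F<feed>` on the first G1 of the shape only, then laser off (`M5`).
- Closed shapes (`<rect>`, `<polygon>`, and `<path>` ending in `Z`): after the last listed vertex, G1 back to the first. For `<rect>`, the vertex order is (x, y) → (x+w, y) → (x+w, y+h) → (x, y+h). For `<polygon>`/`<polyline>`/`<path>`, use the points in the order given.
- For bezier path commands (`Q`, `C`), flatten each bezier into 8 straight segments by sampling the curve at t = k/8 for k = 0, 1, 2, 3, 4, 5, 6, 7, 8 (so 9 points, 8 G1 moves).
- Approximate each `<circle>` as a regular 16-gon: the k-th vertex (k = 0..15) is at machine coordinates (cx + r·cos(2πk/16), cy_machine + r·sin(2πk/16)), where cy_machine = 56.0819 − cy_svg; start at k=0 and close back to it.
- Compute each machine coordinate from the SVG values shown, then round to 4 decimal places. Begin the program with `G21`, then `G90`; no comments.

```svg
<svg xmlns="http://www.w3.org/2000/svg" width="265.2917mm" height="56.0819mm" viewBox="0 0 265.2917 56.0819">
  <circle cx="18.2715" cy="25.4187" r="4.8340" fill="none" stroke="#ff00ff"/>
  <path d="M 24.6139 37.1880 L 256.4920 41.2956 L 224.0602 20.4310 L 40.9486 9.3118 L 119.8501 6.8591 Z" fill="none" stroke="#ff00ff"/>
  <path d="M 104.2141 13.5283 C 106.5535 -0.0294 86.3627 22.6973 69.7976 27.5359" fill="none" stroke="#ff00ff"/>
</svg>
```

G21
G90
G0 X23.1055 Y30.6632
M3 S455
G1 X22.7375 Y32.5131 F1293
G1 X21.6897 Y34.0814
G1 X20.1214 Y35.1292
G1 X18.2715 Y35.4972
G1 X16.4216 Y35.1292
G1 X14.8533 Y34.0814
G1 X13.8055 Y32.5131
G1 X13.4375 Y30.6632
G1 X13.8055 Y28.8133
G1 X14.8533 Y27.2450
G1 X16.4216 Y26.1972
G1 X18.2715 Y25.8292
G1 X20.1214 Y26.1972
G1 X21.6897 Y27.2450
G1 X22.7375 Y28.8133
G1 X23.1055 Y30.6632
M5
G0 X24.6139 Y18.8939
M3 S455
G1 X256.4920 Y14.7863 F1293
G1 X224.0602 Y35.6509
G1 X40.9486 Y46.7701
G1 X119.8501 Y49.2228
G1 X24.6139 Y18.8939
M5
G0 X104.2141 Y42.5536
M3 S455
G1 X104.0864 Y46.0427 F1293
G1 X102.1529 Y46.7650
G1 X98.7203 Y45.3553
G1 X94.0950 Y42.4484
G1 X88.5836 Y38.6792
G1 X82.4926 Y34.6825
G1 X76.1284 Y31.0932
G1 X69.7976 Y28.5460
M5

1 u = 1 mm; y_m = 56.0819 − y.

[1] `<circle>` circle, #ff00ff→score S455 F1293: (23.1055,30.6632) → (22.7375,32.5131) → (21.6897,34.0814) → (20.1214,35.1292) → (18.2715,35.4972) → (16.4216,35.1292) → (14.8533,34.0814) → (13.8055,32.5131) → (13.4375,30.6632) → (13.8055,28.8133) → (14.8533,27.2450) → (16.4216,26.1972) → (18.2715,25.8292) → (20.1214,26.1972) → (21.6897,27.2450) → (22.7375,28.8133) → (23.1055,30.6632) (closed)

[2] `<path>` closed polygon, #ff00ff→score S455 F1293: (24.6139,18.8939) → (256.4920,14.7863) → (224.0602,35.6509) → (40.9486,46.7701) → (119.8501,49.2228) → (24.6139,18.8939) (closed)

[3] `<path>` cubic bezier, #ff00ff→score S455 F1293: (104.2141,42.5536) → (104.0864,46.0427) → (102.1529,46.7650) → (98.7203,45.3553) → (94.0950,42.4484) → (88.5836,38.6792) → (82.4926,34.6825) → (76.1284,31.0932) → (69.7976,28.5460)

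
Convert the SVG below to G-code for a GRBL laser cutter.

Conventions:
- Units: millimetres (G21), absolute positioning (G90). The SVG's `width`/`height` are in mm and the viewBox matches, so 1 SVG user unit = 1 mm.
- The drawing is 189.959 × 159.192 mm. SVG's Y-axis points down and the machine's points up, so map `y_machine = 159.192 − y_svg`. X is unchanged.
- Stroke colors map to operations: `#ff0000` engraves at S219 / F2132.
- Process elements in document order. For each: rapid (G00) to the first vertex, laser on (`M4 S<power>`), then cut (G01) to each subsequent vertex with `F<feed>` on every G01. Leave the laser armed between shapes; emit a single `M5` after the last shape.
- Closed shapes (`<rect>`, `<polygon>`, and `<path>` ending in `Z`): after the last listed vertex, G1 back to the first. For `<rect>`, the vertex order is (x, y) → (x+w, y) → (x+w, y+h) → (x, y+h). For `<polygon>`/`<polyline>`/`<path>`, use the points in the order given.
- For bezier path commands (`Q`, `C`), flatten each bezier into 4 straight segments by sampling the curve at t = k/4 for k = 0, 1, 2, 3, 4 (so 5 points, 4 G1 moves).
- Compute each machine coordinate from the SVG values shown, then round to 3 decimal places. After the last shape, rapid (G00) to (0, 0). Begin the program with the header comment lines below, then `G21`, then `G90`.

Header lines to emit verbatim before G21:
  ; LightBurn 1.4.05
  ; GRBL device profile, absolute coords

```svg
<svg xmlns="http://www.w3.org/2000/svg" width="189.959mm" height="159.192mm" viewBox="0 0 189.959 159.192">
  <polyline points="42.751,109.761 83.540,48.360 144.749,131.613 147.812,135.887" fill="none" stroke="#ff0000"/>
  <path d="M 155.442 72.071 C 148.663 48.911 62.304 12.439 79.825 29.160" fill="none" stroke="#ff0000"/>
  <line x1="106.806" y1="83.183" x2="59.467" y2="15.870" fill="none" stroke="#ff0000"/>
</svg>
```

; LightBurn 1.4.05
; GRBL device profile, absolute coords
G21
G90
G00 X42.751 Y49.431
M4 S219
G01 X83.540 Y110.832 F2132
G01 X144.749 Y27.579 F2132
G01 X147.812 Y23.305 F2132
G00 X155.442 Y87.121
M4 S219
G01 X138.303 Y105.948 F2132
G01 X108.521 Y123.532 F2132
G01 X83.295 Y133.638 F2132
G01 X79.825 Y130.032 F2132
G00 X106.806 Y76.009
M4 S219
G01 X59.467 Y143.322 F2132
M5
G00 X0.000 Y0.000

viewBox `0 0 189.959 159.192` with mm width/height → 1 unit = 1 mm. Flip: y_m = 159.192 − y_svg.

**Shape 1** — `<polyline>` open polyline, stroke `#ff0000` → engrave (S219, F2132). Machine vertices: (42.751,49.431) → (83.540,110.832) → (144.749,27.579) → (147.812,23.305). Open path.

**Shape 2** — `<path>` cubic bezier, stroke `#ff0000` → engrave (S219, F2132). Control points (SVG): P0=(155.442,72.071), P1=(148.663,48.911), P2=(62.304,12.439), P3=(79.825,29.160); sampled at t=k/4. Machine vertices: (155.442,87.121) → (138.303,105.948) → (108.521,123.532) → (83.295,133.638) → (79.825,130.032). Open path.

**Shape 3** — `<line>` line segment, stroke `#ff0000` → engrave (S219, F2132). Machine vertices: (106.806,76.009) → (59.467,143.322). Open path.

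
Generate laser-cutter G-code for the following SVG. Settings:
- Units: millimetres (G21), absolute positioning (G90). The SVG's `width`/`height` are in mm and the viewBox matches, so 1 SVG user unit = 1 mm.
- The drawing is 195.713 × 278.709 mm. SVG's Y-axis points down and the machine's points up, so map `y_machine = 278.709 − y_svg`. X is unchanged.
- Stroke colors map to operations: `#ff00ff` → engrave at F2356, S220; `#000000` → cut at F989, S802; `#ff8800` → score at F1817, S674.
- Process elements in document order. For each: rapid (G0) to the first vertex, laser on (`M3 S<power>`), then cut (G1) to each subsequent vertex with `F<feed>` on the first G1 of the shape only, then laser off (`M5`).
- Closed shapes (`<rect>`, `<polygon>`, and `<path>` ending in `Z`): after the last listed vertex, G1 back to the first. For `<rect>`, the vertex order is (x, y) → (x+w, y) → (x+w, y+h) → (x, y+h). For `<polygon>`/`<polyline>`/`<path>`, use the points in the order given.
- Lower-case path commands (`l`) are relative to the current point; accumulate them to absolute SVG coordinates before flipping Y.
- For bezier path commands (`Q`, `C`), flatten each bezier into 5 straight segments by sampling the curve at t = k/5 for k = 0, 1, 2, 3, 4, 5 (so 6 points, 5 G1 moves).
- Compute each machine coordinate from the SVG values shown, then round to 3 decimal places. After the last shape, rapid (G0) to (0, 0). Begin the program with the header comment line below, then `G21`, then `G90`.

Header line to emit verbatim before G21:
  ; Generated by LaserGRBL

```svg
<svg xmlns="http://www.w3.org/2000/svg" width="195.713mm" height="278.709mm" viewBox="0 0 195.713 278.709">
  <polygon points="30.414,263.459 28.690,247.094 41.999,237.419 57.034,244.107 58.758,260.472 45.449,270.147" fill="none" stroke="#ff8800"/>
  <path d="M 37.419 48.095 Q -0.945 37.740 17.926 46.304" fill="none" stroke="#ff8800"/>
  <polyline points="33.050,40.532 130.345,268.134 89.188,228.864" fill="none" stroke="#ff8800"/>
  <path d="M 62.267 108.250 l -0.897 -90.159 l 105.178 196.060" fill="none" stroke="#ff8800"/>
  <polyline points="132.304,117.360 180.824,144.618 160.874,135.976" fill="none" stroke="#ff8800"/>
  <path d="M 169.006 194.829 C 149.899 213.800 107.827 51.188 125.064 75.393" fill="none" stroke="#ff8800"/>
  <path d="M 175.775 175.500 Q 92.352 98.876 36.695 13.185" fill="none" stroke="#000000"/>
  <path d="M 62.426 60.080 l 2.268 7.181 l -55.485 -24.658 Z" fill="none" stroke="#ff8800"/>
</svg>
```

; Generated by LaserGRBL
G21
G90
G0 X30.414 Y15.250
M3 S674
G1 X28.690 Y31.615 F1817
G1 X41.999 Y41.290
G1 X57.034 Y34.602
G1 X58.758 Y18.237
G1 X45.449 Y8.562
G1 X30.414 Y15.250
M5
G0 X37.419 Y230.614
M3 S674
G1 X24.363 Y233.999 F1817
G1 X15.885 Y235.871
G1 X11.987 Y236.229
G1 X12.667 Y235.074
G1 X17.926 Y232.405
M5
G0 X33.050 Y238.177
M3 S674
G1 X130.345 Y10.575 F1817
G1 X89.188 Y49.845
M5
G0 X62.267 Y170.459
M3 S674
G1 X61.370 Y260.618 F1817
G1 X166.548 Y64.558
M5
G0 X132.304 Y161.349
M3 S674
G1 X180.824 Y134.091 F1817
G1 X160.874 Y142.733
M5
G0 X169.006 Y83.880
M3 S674
G1 X155.444 Y91.340 F1817
G1 X140.320 Y124.697
G1 X127.582 Y166.267
G1 X121.181 Y198.368
G1 X125.064 Y203.316
M5
G0 X175.775 Y103.209
M3 S802
G1 X143.516 Y134.221 F989
G1 X113.479 Y165.959
G1 X85.663 Y198.422
G1 X60.068 Y231.610
G1 X36.695 Y265.524
M5
G0 X62.426 Y218.629
M3 S674
G1 X64.694 Y211.448 F1817
G1 X9.209 Y236.106
G1 X62.426 Y218.629
M5
G0 X0.000 Y0.000

viewBox `0 0 195.713 278.709` with mm width/height → 1 unit = 1 mm. Flip: y_m = 278.709 − y_svg.

**Shape 1** — `<polygon>` regular polygon, stroke `#ff8800` → score (S674, F1817). Machine vertices: (30.414,15.250) → (28.690,31.615) → (41.999,41.290) → (57.034,34.602) → (58.758,18.237) → (45.449,8.562) → (30.414,15.250). Closed: final G1 returns to the first vertex.

**Shape 2** — `<path>` quadratic bezier, stroke `#ff8800` → score (S674, F1817). Control points (SVG): P0=(37.419,48.095), P1=(-0.945,37.740), P2=(17.926,46.304); sampled at t=k/5. Machine vertices: (37.419,230.614) → (24.363,233.999) → (15.885,235.871) → (11.987,236.229) → (12.667,235.074) → (17.926,232.405). Open path.

**Shape 3** — `<polyline>` open polyline, stroke `#ff8800` → score (S674, F1817). Machine vertices: (33.050,238.177) → (130.345,10.575) → (89.188,49.845). Open path.

**Shape 4** — `<path>` open polyline, stroke `#ff8800` → score (S674, F1817). Machine vertices: (62.267,170.459) → (61.370,260.618) → (166.548,64.558). Open path.

**Shape 5** — `<polyline>` open polyline, stroke `#ff8800` → score (S674, F1817). Machine vertices: (132.304,161.349) → (180.824,134.091) → (160.874,142.733). Open path.

**Shape 6** — `<path>` cubic bezier, stroke `#ff8800` → score (S674, F1817). Control points (SVG): P0=(169.006,194.829), P1=(149.899,213.800), P2=(107.827,51.188), P3=(125.064,75.393); sampled at t=k/5. Machine vertices: (169.006,83.880) → (155.444,91.340) → (140.320,124.697) → (127.582,166.267) → (121.181,198.368) → (125.064,203.316). Open path.

**Shape 7** — `<path>` quadratic bezier, stroke `#000000` → cut (S802, F989). Control points (SVG): P0=(175.775,175.500), P1=(92.352,98.876), P2=(36.695,13.185); sampled at t=k/5. Machine vertices: (175.775,103.209) → (143.516,134.221) → (113.479,165.959) → (85.663,198.422) → (60.068,231.610) → (36.695,265.524). Open path.

**Shape 8** — `<path>` closed polygon, stroke `#ff8800` → score (S674, F1817). Machine vertices: (62.426,218.629) → (64.694,211.448) → (9.209,236.106) → (62.426,218.629). Closed: final G1 returns to the first vertex.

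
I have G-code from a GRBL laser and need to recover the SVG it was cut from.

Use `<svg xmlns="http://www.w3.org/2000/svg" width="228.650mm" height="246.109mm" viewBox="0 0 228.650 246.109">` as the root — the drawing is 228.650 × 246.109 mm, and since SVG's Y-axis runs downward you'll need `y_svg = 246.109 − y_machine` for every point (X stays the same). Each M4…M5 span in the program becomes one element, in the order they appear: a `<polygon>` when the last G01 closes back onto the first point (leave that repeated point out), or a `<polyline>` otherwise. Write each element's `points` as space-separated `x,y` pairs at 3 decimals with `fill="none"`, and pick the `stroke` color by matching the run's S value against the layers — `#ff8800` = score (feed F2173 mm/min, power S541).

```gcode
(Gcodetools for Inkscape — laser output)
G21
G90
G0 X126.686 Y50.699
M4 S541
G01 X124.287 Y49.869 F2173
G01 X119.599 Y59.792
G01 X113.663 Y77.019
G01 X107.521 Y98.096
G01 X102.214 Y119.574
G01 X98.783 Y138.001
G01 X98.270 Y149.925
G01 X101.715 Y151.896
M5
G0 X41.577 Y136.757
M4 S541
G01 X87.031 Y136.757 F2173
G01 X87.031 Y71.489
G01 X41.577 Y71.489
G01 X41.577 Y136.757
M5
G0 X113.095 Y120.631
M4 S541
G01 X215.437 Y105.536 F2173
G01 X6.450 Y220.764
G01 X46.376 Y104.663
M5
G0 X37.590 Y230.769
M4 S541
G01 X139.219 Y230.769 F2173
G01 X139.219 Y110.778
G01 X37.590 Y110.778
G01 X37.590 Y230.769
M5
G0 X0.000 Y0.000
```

y_svg = 246.109 − y_m. Every run uses S541, so all elements get stroke `#ff8800` (score).

[1] open run; points: 126.686,195.410 124.287,196.240 119.599,186.317 113.663,169.090 107.521,148.013 102.214,126.535 98.783,108.108 98.270,96.184 101.715,94.213

[2] closed run; points: 41.577,109.352 87.031,109.352 87.031,174.620 41.577,174.620

[3] open run; points: 113.095,125.478 215.437,140.573 6.450,25.345 46.376,141.446

[4] closed run; points: 37.590,15.340 139.219,15.340 139.219,135.331 37.590,135.331

<svg xmlns="http://www.w3.org/2000/svg" width="228.650mm" height="246.109mm" viewBox="0 0 228.650 246.109">
  <polyline points="126.686,195.410 124.287,196.240 119.599,186.317 113.663,169.090 107.521,148.013 102.214,126.535 98.783,108.108 98.270,96.184 101.715,94.213" fill="none" stroke="#ff8800"/>
  <polygon points="41.577,109.352 87.031,109.352 87.031,174.620 41.577,174.620" fill="none" stroke="#ff8800"/>
  <polyline points="113.095,125.478 215.437,140.573 6.450,25.345 46.376,141.446" fill="none" stroke="#ff8800"/>
  <polygon points="37.590,15.340 139.219,15.340 139.219,135.331 37.590,135.331" fill="none" stroke="#ff8800"/>
</svg>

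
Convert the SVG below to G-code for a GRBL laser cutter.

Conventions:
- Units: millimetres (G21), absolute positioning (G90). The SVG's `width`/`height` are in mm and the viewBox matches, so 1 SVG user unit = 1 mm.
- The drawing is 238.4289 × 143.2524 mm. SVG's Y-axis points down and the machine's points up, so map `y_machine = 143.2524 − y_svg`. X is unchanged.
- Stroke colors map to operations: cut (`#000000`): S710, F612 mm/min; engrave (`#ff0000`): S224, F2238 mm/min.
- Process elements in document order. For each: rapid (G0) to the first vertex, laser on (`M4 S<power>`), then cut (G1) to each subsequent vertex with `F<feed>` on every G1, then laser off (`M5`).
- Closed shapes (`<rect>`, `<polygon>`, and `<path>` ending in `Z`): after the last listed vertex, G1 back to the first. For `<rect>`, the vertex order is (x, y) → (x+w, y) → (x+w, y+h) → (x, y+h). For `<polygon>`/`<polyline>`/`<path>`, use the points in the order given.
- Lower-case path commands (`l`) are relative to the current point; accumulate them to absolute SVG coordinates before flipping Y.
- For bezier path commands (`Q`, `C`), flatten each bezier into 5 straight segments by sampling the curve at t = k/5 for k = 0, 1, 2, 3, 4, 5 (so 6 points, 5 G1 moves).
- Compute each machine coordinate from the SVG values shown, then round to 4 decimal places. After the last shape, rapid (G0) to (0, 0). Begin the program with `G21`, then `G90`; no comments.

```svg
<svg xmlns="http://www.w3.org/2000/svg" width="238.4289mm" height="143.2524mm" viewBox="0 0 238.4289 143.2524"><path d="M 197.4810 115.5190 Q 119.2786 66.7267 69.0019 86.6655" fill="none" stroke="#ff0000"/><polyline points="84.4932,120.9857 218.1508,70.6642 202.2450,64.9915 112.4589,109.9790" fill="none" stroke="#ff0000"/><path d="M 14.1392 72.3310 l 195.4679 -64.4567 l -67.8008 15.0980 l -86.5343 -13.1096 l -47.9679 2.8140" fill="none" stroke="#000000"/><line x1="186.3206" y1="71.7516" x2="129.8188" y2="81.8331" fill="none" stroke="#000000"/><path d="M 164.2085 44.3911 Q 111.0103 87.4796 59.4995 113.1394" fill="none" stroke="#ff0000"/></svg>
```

viewBox `0 0 238.4289 143.2524` with mm width/height → 1 unit = 1 mm. Flip: y_m = 143.2524 − y_svg.

**Shape 1** — `<path>` quadratic bezier, stroke `#ff0000` → engrave (S224, F2238). Control points (SVG): P0=(197.4810,115.5190), P1=(119.2786,66.7267), P2=(69.0019,86.6655); sampled at t=k/5. Machine vertices: (197.4810,27.7334) → (167.3171,44.5011) → (139.3872,55.7703) → (113.6914,61.5410) → (90.2296,61.8132) → (69.0019,56.5869). Open path.

**Shape 2** — `<polyline>` open polyline, stroke `#ff0000` → engrave (S224, F2238). Machine vertices: (84.4932,22.2667) → (218.1508,72.5882) → (202.2450,78.2609) → (112.4589,33.2734). Open path.

**Shape 3** — `<path>` open polyline, stroke `#000000` → cut (S710, F612). Machine vertices: (14.1392,70.9214) → (209.6071,135.3781) → (141.8063,120.2801) → (55.2720,133.3897) → (7.3041,130.5757). Open path.

**Shape 4** — `<line>` line segment, stroke `#000000` → cut (S710, F612). Machine vertices: (186.3206,71.5008) → (129.8188,61.4193). Open path.

**Shape 5** — `<path>` quadratic bezier, stroke `#ff0000` → engrave (S224, F2238). Control points (SVG): P0=(164.2085,44.3911), P1=(111.0103,87.4796), P2=(59.4995,113.1394); sampled at t=k/5. Machine vertices: (164.2085,98.8613) → (142.9967,82.3230) → (121.9199,67.1791) → (100.9781,53.4294) → (80.1713,41.0741) → (59.4995,30.1130). Open path.

G21
G90
G0 X197.4810 Y27.7334
M4 S224
G1 X167.3171 Y44.5011 F2238
G1 X139.3872 Y55.7703 F2238
G1 X113.6914 Y61.5410 F2238
G1 X90.2296 Y61.8132 F2238
G1 X69.0019 Y56.5869 F2238
M5
G0 X84.4932 Y22.2667
M4 S224
G1 X218.1508 Y72.5882 F2238
G1 X202.2450 Y78.2609 F2238
G1 X112.4589 Y33.2734 F2238
M5
G0 X14.1392 Y70.9214
M4 S710
G1 X209.6071 Y135.3781 F612
G1 X141.8063 Y120.2801 F612
G1 X55.2720 Y133.3897 F612
G1 X7.3041 Y130.5757 F612
M5
G0 X186.3206 Y71.5008
M4 S710
G1 X129.8188 Y61.4193 F612
M5
G0 X164.2085 Y98.8613
M4 S224
G1 X142.9967 Y82.3230 F2238
G1 X121.9199 Y67.1791 F2238
G1 X100.9781 Y53.4294 F2238
G1 X80.1713 Y41.0741 F2238
G1 X59.4995 Y30.1130 F2238
M5
G0 X0.0000 Y0.0000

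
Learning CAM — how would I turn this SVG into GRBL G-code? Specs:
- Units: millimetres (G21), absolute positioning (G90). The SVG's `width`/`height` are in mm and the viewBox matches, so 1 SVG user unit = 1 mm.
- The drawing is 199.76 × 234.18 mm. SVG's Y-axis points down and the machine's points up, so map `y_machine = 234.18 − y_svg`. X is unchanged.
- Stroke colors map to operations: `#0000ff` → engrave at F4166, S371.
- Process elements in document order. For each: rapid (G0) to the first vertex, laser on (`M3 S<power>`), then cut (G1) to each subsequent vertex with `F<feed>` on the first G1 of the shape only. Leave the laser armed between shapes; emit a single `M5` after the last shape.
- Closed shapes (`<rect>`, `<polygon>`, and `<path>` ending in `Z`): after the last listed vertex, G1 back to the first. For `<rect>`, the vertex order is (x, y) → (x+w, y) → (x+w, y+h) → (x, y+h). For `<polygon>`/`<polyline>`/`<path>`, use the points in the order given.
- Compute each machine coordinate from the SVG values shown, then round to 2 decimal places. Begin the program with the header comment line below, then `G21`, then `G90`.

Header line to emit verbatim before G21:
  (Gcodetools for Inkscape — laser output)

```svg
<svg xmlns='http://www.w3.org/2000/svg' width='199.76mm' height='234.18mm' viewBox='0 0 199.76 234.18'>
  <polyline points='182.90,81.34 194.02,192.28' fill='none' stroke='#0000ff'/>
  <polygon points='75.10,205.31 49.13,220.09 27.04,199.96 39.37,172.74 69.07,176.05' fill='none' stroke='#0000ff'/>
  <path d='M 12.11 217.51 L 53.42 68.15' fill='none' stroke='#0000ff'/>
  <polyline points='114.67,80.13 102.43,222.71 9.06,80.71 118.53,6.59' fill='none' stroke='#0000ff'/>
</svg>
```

(Gcodetools for Inkscape — laser output)
G21
G90
G0 X182.90 Y152.84
M3 S371
G1 X194.02 Y41.90 F4166
G0 X75.10 Y28.87
M3 S371
G1 X49.13 Y14.09 F4166
G1 X27.04 Y34.22
G1 X39.37 Y61.44
G1 X69.07 Y58.13
G1 X75.10 Y28.87
G0 X12.11 Y16.67
M3 S371
G1 X53.42 Y166.03 F4166
G0 X114.67 Y154.05
M3 S371
G1 X102.43 Y11.47 F4166
G1 X9.06 Y153.47
G1 X118.53 Y227.59
M5

Since the viewBox matches the mm dimensions, user units are millimetres directly. The only transform is the Y-flip y_m = 234.18 − y_svg.

Shape 1 is a line segment drawn with `<polyline>`. Its stroke #0000ff means engrave at S371, F4166. After flipping Y the toolpath is (182.90,152.84) → (194.02,41.90).

Shape 2 is a regular polygon drawn with `<polygon>`. Its stroke #0000ff means engrave at S371, F4166. After flipping Y the toolpath is (75.10,28.87) → (49.13,14.09) → (27.04,34.22) → (39.37,61.44) → (69.07,58.13) → (75.10,28.87), returning to the start.

Shape 3 is a line segment drawn with `<path>`. Its stroke #0000ff means engrave at S371, F4166. After flipping Y the toolpath is (12.11,16.67) → (53.42,166.03).

Shape 4 is a open polyline drawn with `<polyline>`. Its stroke #0000ff means engrave at S371, F4166. After flipping Y the toolpath is (114.67,154.05) → (102.43,11.47) → (9.06,153.47) → (118.53,227.59).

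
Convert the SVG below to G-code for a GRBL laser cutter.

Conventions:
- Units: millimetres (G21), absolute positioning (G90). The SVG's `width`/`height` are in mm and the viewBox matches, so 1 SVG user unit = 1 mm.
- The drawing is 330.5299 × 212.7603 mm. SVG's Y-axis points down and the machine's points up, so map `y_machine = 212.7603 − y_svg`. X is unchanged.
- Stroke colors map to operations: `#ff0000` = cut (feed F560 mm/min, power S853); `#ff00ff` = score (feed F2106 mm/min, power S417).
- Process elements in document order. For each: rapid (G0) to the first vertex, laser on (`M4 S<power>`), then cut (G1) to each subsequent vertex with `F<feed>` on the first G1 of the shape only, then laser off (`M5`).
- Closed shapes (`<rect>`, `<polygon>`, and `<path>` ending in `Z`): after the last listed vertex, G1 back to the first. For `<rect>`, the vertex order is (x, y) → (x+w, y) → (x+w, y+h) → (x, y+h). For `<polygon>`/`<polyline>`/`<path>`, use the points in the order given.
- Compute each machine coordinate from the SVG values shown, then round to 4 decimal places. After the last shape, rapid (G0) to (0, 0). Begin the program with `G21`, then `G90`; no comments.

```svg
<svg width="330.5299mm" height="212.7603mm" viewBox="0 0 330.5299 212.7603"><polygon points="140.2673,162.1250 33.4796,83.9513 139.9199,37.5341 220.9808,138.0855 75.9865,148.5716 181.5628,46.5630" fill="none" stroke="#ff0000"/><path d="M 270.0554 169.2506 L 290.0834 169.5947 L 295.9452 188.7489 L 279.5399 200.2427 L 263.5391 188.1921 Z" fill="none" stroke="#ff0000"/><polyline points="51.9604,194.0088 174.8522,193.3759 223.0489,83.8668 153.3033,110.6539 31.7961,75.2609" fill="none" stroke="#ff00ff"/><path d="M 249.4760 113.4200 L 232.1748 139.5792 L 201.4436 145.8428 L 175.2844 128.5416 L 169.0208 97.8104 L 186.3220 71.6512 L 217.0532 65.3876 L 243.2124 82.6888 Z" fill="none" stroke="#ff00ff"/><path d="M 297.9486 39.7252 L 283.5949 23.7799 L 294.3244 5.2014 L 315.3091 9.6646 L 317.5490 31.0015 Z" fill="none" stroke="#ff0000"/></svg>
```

G21
G90
G0 X140.2673 Y50.6353
M4 S853
G1 X33.4796 Y128.8090 F560
G1 X139.9199 Y175.2262
G1 X220.9808 Y74.6748
G1 X75.9865 Y64.1887
G1 X181.5628 Y166.1973
G1 X140.2673 Y50.6353
M5
G0 X270.0554 Y43.5097
M4 S853
G1 X290.0834 Y43.1656 F560
G1 X295.9452 Y24.0114
G1 X279.5399 Y12.5176
G1 X263.5391 Y24.5682
G1 X270.0554 Y43.5097
M5
G0 X51.9604 Y18.7515
M4 S417
G1 X174.8522 Y19.3844 F2106
G1 X223.0489 Y128.8935
G1 X153.3033 Y102.1064
G1 X31.7961 Y137.4994
M5
G0 X249.4760 Y99.3403
M4 S417
G1 X232.1748 Y73.1811 F2106
G1 X201.4436 Y66.9175
G1 X175.2844 Y84.2187
G1 X169.0208 Y114.9499
G1 X186.3220 Y141.1091
G1 X217.0532 Y147.3727
G1 X243.2124 Y130.0715
G1 X249.4760 Y99.3403
M5
G0 X297.9486 Y173.0351
M4 S853
G1 X283.5949 Y188.9804 F560
G1 X294.3244 Y207.5589
G1 X315.3091 Y203.0957
G1 X317.5490 Y181.7588
G1 X297.9486 Y173.0351
M5
G0 X0.0000 Y0.0000

viewBox `0 0 330.5299 212.7603` with mm width/height → 1 unit = 1 mm. Flip: y_m = 212.7603 − y_svg.

**Shape 1** — `<polygon>` closed polygon, stroke `#ff0000` → cut (S853, F560). Machine vertices: (140.2673,50.6353) → (33.4796,128.8090) → (139.9199,175.2262) → (220.9808,74.6748) → (75.9865,64.1887) → (181.5628,166.1973) → (140.2673,50.6353). Closed: final G1 returns to the first vertex.

**Shape 2** — `<path>` regular polygon, stroke `#ff0000` → cut (S853, F560). Machine vertices: (270.0554,43.5097) → (290.0834,43.1656) → (295.9452,24.0114) → (279.5399,12.5176) → (263.5391,24.5682) → (270.0554,43.5097). Closed: final G1 returns to the first vertex.

**Shape 3** — `<polyline>` open polyline, stroke `#ff00ff` → score (S417, F2106). Machine vertices: (51.9604,18.7515) → (174.8522,19.3844) → (223.0489,128.8935) → (153.3033,102.1064) → (31.7961,137.4994). Open path.

**Shape 4** — `<path>` regular polygon, stroke `#ff00ff` → score (S417, F2106). Machine vertices: (249.4760,99.3403) → (232.1748,73.1811) → (201.4436,66.9175) → (175.2844,84.2187) → (169.0208,114.9499) → (186.3220,141.1091) → (217.0532,147.3727) → (243.2124,130.0715) → (249.4760,99.3403). Closed: final G1 returns to the first vertex.

**Shape 5** — `<path>` regular polygon, stroke `#ff0000` → cut (S853, F560). Machine vertices: (297.9486,173.0351) → (283.5949,188.9804) → (294.3244,207.5589) → (315.3091,203.0957) → (317.5490,181.7588) → (297.9486,173.0351). Closed: final G1 returns to the first vertex.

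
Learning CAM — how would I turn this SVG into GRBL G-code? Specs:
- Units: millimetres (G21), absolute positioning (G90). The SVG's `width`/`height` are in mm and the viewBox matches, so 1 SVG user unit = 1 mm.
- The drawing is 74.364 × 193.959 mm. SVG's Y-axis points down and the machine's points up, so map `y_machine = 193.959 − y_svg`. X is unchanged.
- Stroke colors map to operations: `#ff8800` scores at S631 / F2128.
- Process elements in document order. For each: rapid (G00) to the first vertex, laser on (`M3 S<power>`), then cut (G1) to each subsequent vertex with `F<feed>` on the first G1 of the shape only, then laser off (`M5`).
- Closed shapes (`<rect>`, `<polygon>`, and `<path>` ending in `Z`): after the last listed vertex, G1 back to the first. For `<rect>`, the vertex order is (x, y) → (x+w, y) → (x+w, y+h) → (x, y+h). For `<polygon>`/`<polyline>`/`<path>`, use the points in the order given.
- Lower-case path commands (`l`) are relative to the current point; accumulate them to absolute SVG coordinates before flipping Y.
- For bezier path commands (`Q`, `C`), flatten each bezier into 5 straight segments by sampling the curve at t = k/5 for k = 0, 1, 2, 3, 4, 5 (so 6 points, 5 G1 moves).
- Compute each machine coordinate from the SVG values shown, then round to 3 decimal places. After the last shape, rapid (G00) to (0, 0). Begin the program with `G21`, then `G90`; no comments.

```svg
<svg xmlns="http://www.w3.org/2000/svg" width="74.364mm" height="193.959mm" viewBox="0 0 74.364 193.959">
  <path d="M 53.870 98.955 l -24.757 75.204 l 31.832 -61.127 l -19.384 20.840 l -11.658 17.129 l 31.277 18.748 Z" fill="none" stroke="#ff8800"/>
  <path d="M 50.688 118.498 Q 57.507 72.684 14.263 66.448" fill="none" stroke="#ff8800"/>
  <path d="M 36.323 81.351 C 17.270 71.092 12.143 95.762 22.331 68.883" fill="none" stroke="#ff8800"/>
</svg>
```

viewBox `0 0 74.364 193.959` with mm width/height → 1 unit = 1 mm. Flip: y_m = 193.959 − y_svg.

**Shape 1** — `<path>` closed polygon, stroke `#ff8800` → score (S631, F2128). Machine vertices: (53.870,95.004) → (29.113,19.800) → (60.945,80.927) → (41.561,60.087) → (29.903,42.958) → (61.180,24.210) → (53.870,95.004). Closed: final G1 returns to the first vertex.

**Shape 2** — `<path>` quadratic bezier, stroke `#ff8800` → score (S631, F2128). Control points (SVG): P0=(50.688,118.498), P1=(57.507,72.684), P2=(14.263,66.448); sampled at t=k/5. Machine vertices: (50.688,75.461) → (51.413,92.203) → (48.133,105.780) → (40.848,116.190) → (29.558,123.433) → (14.263,127.511). Open path.

**Shape 3** — `<path>` cubic bezier, stroke `#ff8800` → score (S631, F2128). Control points (SVG): P0=(36.323,81.351), P1=(17.270,71.092), P2=(12.143,95.762), P3=(22.331,68.883); sampled at t=k/5. Machine vertices: (36.323,112.608) → (26.573,115.264) → (20.233,113.687) → (17.368,112.030) → (18.045,114.443) → (22.331,125.076). Open path.

G21
G90
G00 X53.870 Y95.004
M3 S631
G1 X29.113 Y19.800 F2128
G1 X60.945 Y80.927
G1 X41.561 Y60.087
G1 X29.903 Y42.958
G1 X61.180 Y24.210
G1 X53.870 Y95.004
M5
G00 X50.688 Y75.461
M3 S631
G1 X51.413 Y92.203 F2128
G1 X48.133 Y105.780
G1 X40.848 Y116.190
G1 X29.558 Y123.433
G1 X14.263 Y127.511
M5
G00 X36.323 Y112.608
M3 S631
G1 X26.573 Y115.264 F2128
G1 X20.233 Y113.687
G1 X17.368 Y112.030
G1 X18.045 Y114.443
G1 X22.331 Y125.076
M5
G00 X0.000 Y0.000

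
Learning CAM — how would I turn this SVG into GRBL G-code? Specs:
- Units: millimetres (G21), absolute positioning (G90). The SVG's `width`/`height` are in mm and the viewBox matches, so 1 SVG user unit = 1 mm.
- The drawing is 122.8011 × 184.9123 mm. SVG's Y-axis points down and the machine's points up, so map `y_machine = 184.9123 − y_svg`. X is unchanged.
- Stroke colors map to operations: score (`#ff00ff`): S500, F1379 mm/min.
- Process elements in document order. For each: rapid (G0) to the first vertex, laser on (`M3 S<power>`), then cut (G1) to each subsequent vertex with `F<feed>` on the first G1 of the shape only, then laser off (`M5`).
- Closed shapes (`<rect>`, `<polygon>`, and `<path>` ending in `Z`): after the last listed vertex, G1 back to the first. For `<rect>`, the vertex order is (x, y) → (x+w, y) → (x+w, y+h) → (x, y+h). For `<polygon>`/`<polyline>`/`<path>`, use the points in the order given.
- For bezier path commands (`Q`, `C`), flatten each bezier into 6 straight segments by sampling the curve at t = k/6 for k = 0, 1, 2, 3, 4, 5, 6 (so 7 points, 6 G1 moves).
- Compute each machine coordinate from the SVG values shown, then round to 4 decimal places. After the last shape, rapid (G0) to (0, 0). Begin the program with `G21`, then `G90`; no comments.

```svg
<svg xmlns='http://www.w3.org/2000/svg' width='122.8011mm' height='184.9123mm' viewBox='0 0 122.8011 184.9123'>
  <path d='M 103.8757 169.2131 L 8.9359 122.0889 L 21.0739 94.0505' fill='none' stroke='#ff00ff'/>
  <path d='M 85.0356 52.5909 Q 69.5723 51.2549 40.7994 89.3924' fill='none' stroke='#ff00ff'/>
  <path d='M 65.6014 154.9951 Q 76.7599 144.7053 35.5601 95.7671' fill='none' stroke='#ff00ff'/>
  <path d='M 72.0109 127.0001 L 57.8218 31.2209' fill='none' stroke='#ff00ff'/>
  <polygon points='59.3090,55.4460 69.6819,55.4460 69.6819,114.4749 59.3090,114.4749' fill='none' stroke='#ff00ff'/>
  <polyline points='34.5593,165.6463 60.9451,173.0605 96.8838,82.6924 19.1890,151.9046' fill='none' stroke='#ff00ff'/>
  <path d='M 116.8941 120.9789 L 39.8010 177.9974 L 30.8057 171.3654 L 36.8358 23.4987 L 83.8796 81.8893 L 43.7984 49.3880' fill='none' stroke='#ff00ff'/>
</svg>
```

viewBox `0 0 122.8011 184.9123` with mm width/height → 1 unit = 1 mm. Flip: y_m = 184.9123 − y_svg.

**Shape 1** — `<path>` open polyline, stroke `#ff00ff` → score (S500, F1379). Machine vertices: (103.8757,15.6992) → (8.9359,62.8234) → (21.0739,90.8618). Open path.

**Shape 2** — `<path>` quadratic bezier, stroke `#ff00ff` → score (S500, F1379). Control points (SVG): P0=(85.0356,52.5909), P1=(69.5723,51.2549), P2=(40.7994,89.3924); sampled at t=k/6. Machine vertices: (85.0356,132.3214) → (79.5115,131.6702) → (73.2479,128.8261) → (66.2449,123.7890) → (58.5025,116.5590) → (50.0207,107.1359) → (40.7994,95.5199). Open path.

**Shape 3** — `<path>` quadratic bezier, stroke `#ff00ff` → score (S500, F1379). Control points (SVG): P0=(65.6014,154.9951), P1=(76.7599,144.7053), P2=(35.5601,95.7671); sampled at t=k/6. Machine vertices: (65.6014,29.9172) → (67.8665,34.4207) → (67.2228,41.0713) → (63.6703,49.8691) → (57.2090,60.8140) → (47.8390,73.9060) → (35.5601,89.1452). Open path.

**Shape 4** — `<path>` line segment, stroke `#ff00ff` → score (S500, F1379). Machine vertices: (72.0109,57.9122) → (57.8218,153.6914). Open path.

**Shape 5** — `<polygon>` rectangle, stroke `#ff00ff` → score (S500, F1379). Machine vertices: (59.3090,129.4663) → (69.6819,129.4663) → (69.6819,70.4374) → (59.3090,70.4374) → (59.3090,129.4663). Closed: final G1 returns to the first vertex.

**Shape 6** — `<polyline>` open polyline, stroke `#ff00ff` → score (S500, F1379). Machine vertices: (34.5593,19.2660) → (60.9451,11.8518) → (96.8838,102.2199) → (19.1890,33.0077). Open path.

**Shape 7** — `<path>` open polyline, stroke `#ff00ff` → score (S500, F1379). Machine vertices: (116.8941,63.9334) → (39.8010,6.9149) → (30.8057,13.5469) → (36.8358,161.4136) → (83.8796,103.0230) → (43.7984,135.5243). Open path.

G21
G90
G0 X103.8757 Y15.6992
M3 S500
G1 X8.9359 Y62.8234 F1379
G1 X21.0739 Y90.8618
M5
G0 X85.0356 Y132.3214
M3 S500
G1 X79.5115 Y131.6702 F1379
G1 X73.2479 Y128.8261
G1 X66.2449 Y123.7890
G1 X58.5025 Y116.5590
G1 X50.0207 Y107.1359
G1 X40.7994 Y95.5199
M5
G0 X65.6014 Y29.9172
M3 S500
G1 X67.8665 Y34.4207 F1379
G1 X67.2228 Y41.0713
G1 X63.6703 Y49.8691
G1 X57.2090 Y60.8140
G1 X47.8390 Y73.9060
G1 X35.5601 Y89.1452
M5
G0 X72.0109 Y57.9122
M3 S500
G1 X57.8218 Y153.6914 F1379
M5
G0 X59.3090 Y129.4663
M3 S500
G1 X69.6819 Y129.4663 F1379
G1 X69.6819 Y70.4374
G1 X59.3090 Y70.4374
G1 X59.3090 Y129.4663
M5
G0 X34.5593 Y19.2660
M3 S500
G1 X60.9451 Y11.8518 F1379
G1 X96.8838 Y102.2199
G1 X19.1890 Y33.0077
M5
G0 X116.8941 Y63.9334
M3 S500
G1 X39.8010 Y6.9149 F1379
G1 X30.8057 Y13.5469
G1 X36.8358 Y161.4136
G1 X83.8796 Y103.0230
G1 X43.7984 Y135.5243
M5
G0 X0.0000 Y0.0000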